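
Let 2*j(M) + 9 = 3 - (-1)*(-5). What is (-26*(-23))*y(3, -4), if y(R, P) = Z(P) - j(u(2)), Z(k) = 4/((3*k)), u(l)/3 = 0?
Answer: 9269/3 ≈ 3089.7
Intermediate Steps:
u(l) = 0 (u(l) = 3*0 = 0)
j(M) = -11/2 (j(M) = -9/2 + (3 - (-1)*(-5))/2 = -9/2 + (3 - 1*5)/2 = -9/2 + (3 - 5)/2 = -9/2 + (1/2)*(-2) = -9/2 - 1 = -11/2)
Z(k) = 4/(3*k) (Z(k) = 4*(1/(3*k)) = 4/(3*k))
y(R, P) = 11/2 + 4/(3*P) (y(R, P) = 4/(3*P) - 1*(-11/2) = 4/(3*P) + 11/2 = 11/2 + 4/(3*P))
(-26*(-23))*y(3, -4) = (-26*(-23))*((1/6)*(8 + 33*(-4))/(-4)) = 598*((1/6)*(-1/4)*(8 - 132)) = 598*((1/6)*(-1/4)*(-124)) = 598*(31/6) = 9269/3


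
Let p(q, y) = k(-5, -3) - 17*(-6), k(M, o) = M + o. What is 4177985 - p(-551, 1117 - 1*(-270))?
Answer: 4177891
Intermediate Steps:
p(q, y) = 94 (p(q, y) = (-5 - 3) - 17*(-6) = -8 + 102 = 94)
4177985 - p(-551, 1117 - 1*(-270)) = 4177985 - 1*94 = 4177985 - 94 = 4177891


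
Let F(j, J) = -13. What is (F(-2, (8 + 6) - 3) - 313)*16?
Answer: -5216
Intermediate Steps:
(F(-2, (8 + 6) - 3) - 313)*16 = (-13 - 313)*16 = -326*16 = -5216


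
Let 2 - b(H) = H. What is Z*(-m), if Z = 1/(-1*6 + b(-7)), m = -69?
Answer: 23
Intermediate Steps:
b(H) = 2 - H
Z = 1/3 (Z = 1/(-1*6 + (2 - 1*(-7))) = 1/(-6 + (2 + 7)) = 1/(-6 + 9) = 1/3 ≈ 0.33333)
Z*(-m) = (-1*(-69))/3 = (1/3)*69 = 23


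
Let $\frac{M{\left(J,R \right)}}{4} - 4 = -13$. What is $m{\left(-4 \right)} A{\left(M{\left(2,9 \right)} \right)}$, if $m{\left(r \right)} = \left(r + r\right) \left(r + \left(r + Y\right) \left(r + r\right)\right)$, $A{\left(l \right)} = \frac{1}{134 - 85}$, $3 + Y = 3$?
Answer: $- \frac{32}{7} \approx -4.5714$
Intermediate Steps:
$M{\left(J,R \right)} = -36$ ($M{\left(J,R \right)} = 16 + 4 \left(-13\right) = 16 - 52 = -36$)
$Y = 0$ ($Y = -3 + 3 = 0$)
$A{\left(l \right)} = \frac{1}{49}$
$m{\left(r \right)} = 2 r \left(r + 2 r^{2}\right)$ ($m{\left(r \right)} = \left(r + r\right) \left(r + \left(r + 0\right) \left(r + r\right)\right) = 2 r \left(r + r 2 r\right) = 2 r \left(r + 2 r^{2}\right)$)
$m{\left(-4 \right)} A{\left(M{\left(2,9 \right)} \right)} = \left(-4\right)^{2} \left(2 + 4 \left(-4\right)\right) \frac{1}{49} = 16 \left(2 - 16\right) \frac{1}{49} = 16 \left(-14\right) \frac{1}{49} = \left(-224\right) \frac{1}{49} = - \frac{32}{7}$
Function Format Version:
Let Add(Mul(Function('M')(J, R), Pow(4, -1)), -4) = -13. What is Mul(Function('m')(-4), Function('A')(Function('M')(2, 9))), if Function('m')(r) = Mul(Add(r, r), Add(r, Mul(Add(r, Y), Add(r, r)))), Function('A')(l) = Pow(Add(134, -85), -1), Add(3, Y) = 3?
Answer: Rational(-32, 7) ≈ -4.5714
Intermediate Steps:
Function('M')(J, R) = -36 (Function('M')(J, R) = Add(16, Mul(4, -13)) = Add(16, -52) = -36)
Y = 0 (Y = Add(-3, 3) = 0)
Function('A')(l) = Rational(1, 49) (Function('A')(l) = Pow(49, -1) = Rational(1, 49))
Function('m')(r) = Mul(2, r, Add(r, Mul(2, Pow(r, 2)))) (Function('m')(r) = Mul(Add(r, r), Add(r, Mul(Add(r, 0), Add(r, r)))) = Mul(Mul(2, r), Add(r, Mul(r, Mul(2, r)))) = Mul(Mul(2, r), Add(r, Mul(2, Pow(r, 2)))) = Mul(2, r, Add(r, Mul(2, Pow(r, 2)))))
Mul(Function('m')(-4), Function('A')(Function('M')(2, 9))) = Mul(Mul(Pow(-4, 2), Add(2, Mul(4, -4))), Rational(1, 49)) = Mul(Mul(16, Add(2, -16)), Rational(1, 49)) = Mul(Mul(16, -14), Rational(1, 49)) = Mul(-224, Rational(1, 49)) = Rational(-32, 7)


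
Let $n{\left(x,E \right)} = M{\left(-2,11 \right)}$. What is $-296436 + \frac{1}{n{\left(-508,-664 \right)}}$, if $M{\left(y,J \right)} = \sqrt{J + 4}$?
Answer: $-296436 + \frac{\sqrt{15}}{15} \approx -2.9644 \cdot 10^{5}$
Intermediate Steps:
$M{\left(y,J \right)} = \sqrt{4 + J}$
$n{\left(x,E \right)} = \sqrt{15}$ ($n{\left(x,E \right)} = \sqrt{4 + 11} = \sqrt{15}$)
$-296436 + \frac{1}{n{\left(-508,-664 \right)}} = -296436 + \frac{1}{\sqrt{15}} = -296436 + \frac{\sqrt{15}}{15}$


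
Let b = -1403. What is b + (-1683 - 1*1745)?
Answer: -4831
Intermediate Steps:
b + (-1683 - 1*1745) = -1403 + (-1683 - 1*1745) = -1403 + (-1683 - 1745) = -1403 - 3428 = -4831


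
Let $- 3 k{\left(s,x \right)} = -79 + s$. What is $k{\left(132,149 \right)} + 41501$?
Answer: $\frac{124450}{3} \approx 41483.0$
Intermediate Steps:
$k{\left(s,x \right)} = \frac{79}{3} - \frac{s}{3}$ ($k{\left(s,x \right)} = - \frac{-79 + s}{3} = \frac{79}{3} - \frac{s}{3}$)
$k{\left(132,149 \right)} + 41501 = \left(\frac{79}{3} - 44\right) + 41501 = - \frac{53}{3} + 41501 = \frac{124450}{3}$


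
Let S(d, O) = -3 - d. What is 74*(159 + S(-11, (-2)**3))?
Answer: 12358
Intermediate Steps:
74*(159 + S(-11, (-2)**3)) = 74*(159 + (-3 - 1*(-11))) = 74*(159 + (-3 + 11)) = 74*(159 + 8) = 74*167 = 12358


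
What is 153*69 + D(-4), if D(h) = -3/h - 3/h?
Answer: 21117/2 ≈ 10559.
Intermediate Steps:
D(h) = -6/h
153*69 + D(-4) = 153*69 - 6/(-4) = 10557 - 6*(-¼) = 10557 + 3/2 = 21117/2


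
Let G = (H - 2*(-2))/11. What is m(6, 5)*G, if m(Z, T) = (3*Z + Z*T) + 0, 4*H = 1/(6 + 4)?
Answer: 966/55 ≈ 17.564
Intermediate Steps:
H = 1/40 (H = 1/(4*(6 + 4)) = (1/4)/10 = (1/4)*(1/10) = 1/40 ≈ 0.025000)
m(Z, T) = 3*Z + T*Z (m(Z, T) = (3*Z + T*Z) + 0 = 3*Z + T*Z)
G = 161/440 (G = (1/40 - 2*(-2))/11 = (1/40 + 4)*(1/11) = (161/40)*(1/11) = 161/440 ≈ 0.36591)
m(6, 5)*G = (6*(3 + 5))*(161/440) = (6*8)*(161/440) = 48*(161/440) = 966/55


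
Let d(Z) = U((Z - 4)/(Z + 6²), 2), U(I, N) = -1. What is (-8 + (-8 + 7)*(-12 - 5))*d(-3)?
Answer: -9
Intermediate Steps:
d(Z) = -1
(-8 + (-8 + 7)*(-12 - 5))*d(-3) = (-8 + (-8 + 7)*(-12 - 5))*(-1) = (-8 - 1*(-17))*(-1) = (-8 + 17)*(-1) = 9*(-1) = -9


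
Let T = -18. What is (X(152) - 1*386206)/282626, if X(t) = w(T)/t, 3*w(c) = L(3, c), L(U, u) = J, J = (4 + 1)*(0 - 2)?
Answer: -88054973/64438728 ≈ -1.3665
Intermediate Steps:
J = -10 (J = 5*(-2) = -10)
L(U, u) = -10
w(c) = -10/3 (w(c) = (⅓)*(-10) = -10/3)
X(t) = -10/(3*t)
(X(152) - 1*386206)/282626 = (-10/3/152 - 1*386206)/282626 = (-10/3*1/152 - 386206)*(1/282626) = (-5/228 - 386206)*(1/282626) = -88054973/228*1/282626 = -88054973/64438728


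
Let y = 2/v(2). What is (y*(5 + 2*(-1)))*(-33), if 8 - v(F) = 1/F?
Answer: -132/5 ≈ -26.400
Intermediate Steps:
v(F) = 8 - 1/F
y = 4/15 (y = 2/(8 - 1/2) = 2/(15/2) = 2*(2/15) = 4/15 ≈ 0.26667)
(y*(5 + 2*(-1)))*(-33) = (4*(5 + 2*(-1))/15)*(-33) = (4*(5 - 2)/15)*(-33) = ((4/15)*3)*(-33) = (4/5)*(-33) = -132/5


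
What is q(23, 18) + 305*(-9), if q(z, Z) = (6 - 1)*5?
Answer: -2720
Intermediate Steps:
q(z, Z) = 25 (q(z, Z) = 5*5 = 25)
q(23, 18) + 305*(-9) = 25 + 305*(-9) = 25 - 2745 = -2720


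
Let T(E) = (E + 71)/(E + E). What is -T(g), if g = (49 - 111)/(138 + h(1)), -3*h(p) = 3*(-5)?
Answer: 10091/124 ≈ 81.379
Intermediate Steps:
h(p) = 5 (h(p) = -(-5) = -1/3*(-15) = 5)
g = -62/143 (g = (49 - 111)/(138 + 5) = -62/143 ≈ -0.43357)
T(E) = (71 + E)/(2*E) (T(E) = (71 + E)/((2*E)) = (71 + E)*(1/(2*E)) = (71 + E)/(2*E))
-T(g) = -(71 - 62/143)/(2*(-62/143)) = -(-143)*10091/(2*62*143) = -1*(-10091/124) = 10091/124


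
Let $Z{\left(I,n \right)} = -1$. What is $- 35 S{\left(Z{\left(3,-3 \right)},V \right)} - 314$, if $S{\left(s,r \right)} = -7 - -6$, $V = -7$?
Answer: $-279$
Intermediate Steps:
$S{\left(s,r \right)} = -1$ ($S{\left(s,r \right)} = -7 + 6 = -1$)
$- 35 S{\left(Z{\left(3,-3 \right)},V \right)} - 314 = \left(-35\right) \left(-1\right) - 314 = 35 - 314 = -279$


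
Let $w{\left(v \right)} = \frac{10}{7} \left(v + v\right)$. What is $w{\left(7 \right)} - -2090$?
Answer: $2110$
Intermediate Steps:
$w{\left(v \right)} = \frac{20 v}{7}$ ($w{\left(v \right)} = 10 \cdot \frac{1}{7} \cdot 2 v = \frac{10 \cdot 2 v}{7} = \frac{20 v}{7}$)
$w{\left(7 \right)} - -2090 = \frac{20}{7} \cdot 7 - -2090 = 20 + 2090 = 2110$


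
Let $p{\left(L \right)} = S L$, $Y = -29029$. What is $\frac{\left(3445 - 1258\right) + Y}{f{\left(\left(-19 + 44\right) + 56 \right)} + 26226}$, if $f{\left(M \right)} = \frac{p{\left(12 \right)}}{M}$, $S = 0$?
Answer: $- \frac{13421}{13113} \approx -1.0235$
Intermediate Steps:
$p{\left(L \right)} = 0$ ($p{\left(L \right)} = 0 L = 0$)
$f{\left(M \right)} = 0$ ($f{\left(M \right)} = \frac{0}{M} = 0$)
$\frac{\left(3445 - 1258\right) + Y}{f{\left(\left(-19 + 44\right) + 56 \right)} + 26226} = \frac{\left(3445 - 1258\right) - 29029}{0 + 26226} = \frac{2187 - 29029}{26226} = \left(-26842\right) \frac{1}{26226} = - \frac{13421}{13113}$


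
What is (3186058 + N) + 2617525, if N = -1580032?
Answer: 4223551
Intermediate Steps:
(3186058 + N) + 2617525 = (3186058 - 1580032) + 2617525 = 1606026 + 2617525 = 4223551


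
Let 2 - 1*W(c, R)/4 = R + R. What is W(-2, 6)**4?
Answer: 2560000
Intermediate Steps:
W(c, R) = 8 - 8*R (W(c, R) = 8 - 4*(R + R) = 8 - 8*R)
W(-2, 6)**4 = (8 - 8*6)**4 = (8 - 48)**4 = (-40)**4 = 2560000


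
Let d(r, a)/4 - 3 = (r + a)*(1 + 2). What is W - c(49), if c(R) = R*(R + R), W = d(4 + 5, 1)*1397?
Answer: 179602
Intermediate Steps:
d(r, a) = 12 + 12*a + 12*r (d(r, a) = 12 + 4*((r + a)*(1 + 2)) = 12 + 4*((a + r)*3) = 12 + 4*(3*a + 3*r) = 12 + (12*a + 12*r) = 12 + 12*a + 12*r)
W = 184404 (W = (12 + 12*1 + 12*(4 + 5))*1397 = (12 + 12 + 12*9)*1397 = (12 + 12 + 108)*1397 = 132*1397 = 184404)
c(R) = 2*R² (c(R) = R*(2*R) = 2*R²)
W - c(49) = 184404 - 2*49² = 184404 - 2*2401 = 184404 - 1*4802 = 184404 - 4802 = 179602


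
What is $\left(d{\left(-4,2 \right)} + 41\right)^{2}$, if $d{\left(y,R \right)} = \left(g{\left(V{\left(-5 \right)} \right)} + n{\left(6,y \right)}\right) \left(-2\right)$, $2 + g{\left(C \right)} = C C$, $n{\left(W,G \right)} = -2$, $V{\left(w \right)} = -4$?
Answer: $289$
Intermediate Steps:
$g{\left(C \right)} = -2 + C^{2}$ ($g{\left(C \right)} = -2 + C C = -2 + C^{2}$)
$d{\left(y,R \right)} = -24$ ($d{\left(y,R \right)} = \left(\left(-2 + \left(-4\right)^{2}\right) - 2\right) \left(-2\right) = \left(\left(-2 + 16\right) - 2\right) \left(-2\right) = \left(14 - 2\right) \left(-2\right) = 12 \left(-2\right) = -24$)
$\left(d{\left(-4,2 \right)} + 41\right)^{2} = \left(-24 + 41\right)^{2} = 17^{2} = 289$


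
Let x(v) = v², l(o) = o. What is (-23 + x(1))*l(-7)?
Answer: 154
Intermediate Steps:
(-23 + x(1))*l(-7) = (-23 + 1²)*(-7) = (-23 + 1)*(-7) = -22*(-7) = 154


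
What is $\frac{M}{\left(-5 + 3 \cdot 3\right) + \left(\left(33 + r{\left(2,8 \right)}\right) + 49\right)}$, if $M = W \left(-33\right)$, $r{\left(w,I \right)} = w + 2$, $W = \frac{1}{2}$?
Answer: $- \frac{11}{60} \approx -0.18333$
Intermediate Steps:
$W = \frac{1}{2} \approx 0.5$
$r{\left(w,I \right)} = 2 + w$
$M = - \frac{33}{2}$ ($M = \frac{1}{2} \left(-33\right) = - \frac{33}{2} \approx -16.5$)
$\frac{M}{\left(-5 + 3 \cdot 3\right) + \left(\left(33 + r{\left(2,8 \right)}\right) + 49\right)} = - \frac{33}{2 \left(\left(-5 + 3 \cdot 3\right) + \left(\left(33 + \left(2 + 2\right)\right) + 49\right)\right)} = - \frac{33}{2 \left(\left(-5 + 9\right) + \left(\left(33 + 4\right) + 49\right)\right)} = - \frac{33}{2 \left(4 + \left(37 + 49\right)\right)} = - \frac{33}{2 \left(4 + 86\right)} = - \frac{33}{2 \cdot 90} = \left(- \frac{33}{2}\right) \frac{1}{90} = - \frac{11}{60}$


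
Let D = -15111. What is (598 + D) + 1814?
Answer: -12699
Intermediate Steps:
(598 + D) + 1814 = (598 - 15111) + 1814 = -14513 + 1814 = -12699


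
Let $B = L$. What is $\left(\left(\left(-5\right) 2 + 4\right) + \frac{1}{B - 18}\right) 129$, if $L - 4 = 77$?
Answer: $- \frac{16211}{21} \approx -771.95$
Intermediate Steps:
$L = 81$ ($L = 4 + 77 = 81$)
$B = 81$
$\left(\left(\left(-5\right) 2 + 4\right) + \frac{1}{B - 18}\right) 129 = \left(\left(\left(-5\right) 2 + 4\right) + \frac{1}{81 - 18}\right) 129 = \left(\left(-10 + 4\right) + \frac{1}{63}\right) 129 = \left(-6 + \frac{1}{63}\right) 129 = \left(- \frac{377}{63}\right) 129 = - \frac{16211}{21}$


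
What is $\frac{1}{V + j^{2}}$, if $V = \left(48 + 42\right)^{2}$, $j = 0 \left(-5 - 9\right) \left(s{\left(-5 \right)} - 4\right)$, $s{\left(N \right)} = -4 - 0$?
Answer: $\frac{1}{8100} \approx 0.00012346$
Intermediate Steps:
$s{\left(N \right)} = -4$ ($s{\left(N \right)} = -4 + 0 = -4$)
$j = 0$ ($j = 0 \left(-5 - 9\right) \left(-4 - 4\right) = 0 \left(-5 - 9\right) \left(-8\right) = 0 \left(\left(-14\right) \left(-8\right)\right) = 0 \cdot 112 = 0$)
$V = 8100$ ($V = 90^{2} = 8100$)
$\frac{1}{V + j^{2}} = \frac{1}{8100 + 0^{2}} = \frac{1}{8100 + 0} = \frac{1}{8100}$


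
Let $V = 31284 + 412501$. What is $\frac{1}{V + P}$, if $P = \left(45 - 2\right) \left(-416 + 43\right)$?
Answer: $\frac{1}{427746} \approx 2.3378 \cdot 10^{-6}$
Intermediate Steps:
$P = -16039$ ($P = \left(45 - 2\right) \left(-373\right) = 43 \left(-373\right) = -16039$)
$V = 443785$
$\frac{1}{V + P} = \frac{1}{443785 - 16039} = \frac{1}{427746}$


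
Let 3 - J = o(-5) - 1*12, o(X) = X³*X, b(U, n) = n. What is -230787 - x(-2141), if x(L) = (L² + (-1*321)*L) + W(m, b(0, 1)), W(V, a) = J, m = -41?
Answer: -5501319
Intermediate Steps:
o(X) = X⁴
J = -610 (J = 3 - ((-5)⁴ - 1*12) = 3 - (625 - 12) = 3 - 1*613 = 3 - 613 = -610)
W(V, a) = -610
x(L) = -610 + L² - 321*L (x(L) = (L² + (-1*321)*L) - 610 = (L² - 321*L) - 610 = -610 + L² - 321*L)
-230787 - x(-2141) = -230787 - (-610 + (-2141)² - 321*(-2141)) = -230787 - (-610 + 4583881 + 687261) = -230787 - 1*5270532 = -230787 - 5270532 = -5501319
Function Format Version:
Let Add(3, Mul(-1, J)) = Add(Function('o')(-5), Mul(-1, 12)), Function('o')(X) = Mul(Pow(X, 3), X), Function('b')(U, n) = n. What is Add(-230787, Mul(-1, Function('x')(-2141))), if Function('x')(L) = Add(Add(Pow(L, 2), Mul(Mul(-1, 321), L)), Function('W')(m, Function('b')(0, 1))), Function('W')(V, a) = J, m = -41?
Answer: -5501319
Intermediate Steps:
Function('o')(X) = Pow(X, 4)
J = -610 (J = Add(3, Mul(-1, Add(Pow(-5, 4), Mul(-1, 12)))) = Add(3, Mul(-1, Add(625, -12))) = Add(3, Mul(-1, 613)) = Add(3, -613) = -610)
Function('W')(V, a) = -610
Function('x')(L) = Add(-610, Pow(L, 2), Mul(-321, L)) (Function('x')(L) = Add(Add(Pow(L, 2), Mul(Mul(-1, 321), L)), -610) = Add(Add(Pow(L, 2), Mul(-321, L)), -610) = Add(-610, Pow(L, 2), Mul(-321, L)))
Add(-230787, Mul(-1, Function('x')(-2141))) = Add(-230787, Mul(-1, Add(-610, Pow(-2141, 2), Mul(-321, -2141)))) = Add(-230787, Mul(-1, Add(-610, 4583881, 687261))) = Add(-230787, Mul(-1, 5270532)) = Add(-230787, -5270532) = -5501319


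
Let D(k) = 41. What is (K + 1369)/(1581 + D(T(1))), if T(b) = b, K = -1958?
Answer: -589/1622 ≈ -0.36313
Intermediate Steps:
(K + 1369)/(1581 + D(T(1))) = (-1958 + 1369)/(1581 + 41) = -589/1622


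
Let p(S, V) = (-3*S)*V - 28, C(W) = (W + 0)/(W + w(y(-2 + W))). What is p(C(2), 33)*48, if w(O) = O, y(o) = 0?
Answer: -6096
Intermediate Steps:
C(W) = 1 (C(W) = (W + 0)/(W + 0) = W/W = 1)
p(S, V) = -28 - 3*S*V (p(S, V) = -3*S*V - 28 = -28 - 3*S*V)
p(C(2), 33)*48 = (-28 - 3*1*33)*48 = (-28 - 99)*48 = -127*48 = -6096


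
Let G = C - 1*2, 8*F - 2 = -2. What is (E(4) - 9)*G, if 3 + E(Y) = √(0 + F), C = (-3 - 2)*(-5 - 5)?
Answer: -576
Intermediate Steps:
F = 0 (F = ¼ + (⅛)*(-2) = ¼ - ¼ = 0)
C = 50 (C = -5*(-10) = 50)
E(Y) = -3 (E(Y) = -3 + √(0 + 0) = -3 + √0 = -3 + 0 = -3)
G = 48 (G = 50 - 1*2 = 50 - 2 = 48)
(E(4) - 9)*G = (-3 - 9)*48 = -12*48 = -576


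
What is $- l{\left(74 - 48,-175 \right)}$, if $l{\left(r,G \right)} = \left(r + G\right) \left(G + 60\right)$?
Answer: $-17135$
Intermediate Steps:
$l{\left(r,G \right)} = \left(60 + G\right) \left(G + r\right)$ ($l{\left(r,G \right)} = \left(G + r\right) \left(60 + G\right) = \left(60 + G\right) \left(G + r\right)$)
$- l{\left(74 - 48,-175 \right)} = - (\left(-175\right)^{2} + 60 \left(-175\right) + 60 \left(74 - 48\right) - 175 \left(74 - 48\right)) = - (30625 - 10500 + 60 \cdot 26 - 4550) = - (30625 - 10500 + 1560 - 4550) = \left(-1\right) 17135 = -17135$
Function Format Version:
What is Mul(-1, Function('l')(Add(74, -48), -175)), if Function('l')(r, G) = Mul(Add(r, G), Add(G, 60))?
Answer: -17135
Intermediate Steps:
Function('l')(r, G) = Mul(Add(60, G), Add(G, r)) (Function('l')(r, G) = Mul(Add(G, r), Add(60, G)) = Mul(Add(60, G), Add(G, r)))
Mul(-1, Function('l')(Add(74, -48), -175)) = Mul(-1, Add(Pow(-175, 2), Mul(60, -175), Mul(60, Add(74, -48)), Mul(-175, Add(74, -48)))) = Mul(-1, Add(30625, -10500, Mul(60, 26), Mul(-175, 26))) = Mul(-1, Add(30625, -10500, 1560, -4550)) = Mul(-1, 17135) = -17135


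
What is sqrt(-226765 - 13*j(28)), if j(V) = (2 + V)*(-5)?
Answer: I*sqrt(224815) ≈ 474.15*I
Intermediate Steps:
j(V) = -10 - 5*V
sqrt(-226765 - 13*j(28)) = sqrt(-226765 - 13*(-10 - 5*28)) = sqrt(-226765 - 13*(-10 - 140)) = sqrt(-226765 - 13*(-150)) = sqrt(-226765 - 1*(-1950)) = sqrt(-226765 + 1950) = sqrt(-224815) = I*sqrt(224815)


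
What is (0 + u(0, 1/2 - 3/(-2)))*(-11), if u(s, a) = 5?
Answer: -55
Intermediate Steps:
(0 + u(0, 1/2 - 3/(-2)))*(-11) = (0 + 5)*(-11) = 5*(-11) = -55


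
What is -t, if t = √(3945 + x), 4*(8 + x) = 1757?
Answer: -3*√1945/2 ≈ -66.153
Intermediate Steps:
x = 1725/4 (x = -8 + (¼)*1757 = -8 + 1757/4 = 1725/4 ≈ 431.25)
t = 3*√1945/2 (t = √(3945 + 1725/4) = √(17505/4) = 3*√1945/2 ≈ 66.153)
-t = -3*√1945/2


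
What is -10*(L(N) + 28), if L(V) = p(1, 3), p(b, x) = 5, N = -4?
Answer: -330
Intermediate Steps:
L(V) = 5
-10*(L(N) + 28) = -10*(5 + 28) = -10*33 = -330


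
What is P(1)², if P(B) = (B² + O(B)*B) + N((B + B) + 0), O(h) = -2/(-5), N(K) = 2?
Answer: 289/25 ≈ 11.560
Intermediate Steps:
O(h) = ⅖ (O(h) = -2*(-⅕) = ⅖)
P(B) = 2 + B² + 2*B/5 (P(B) = (B² + 2*B/5) + 2 = 2 + B² + 2*B/5)
P(1)² = (2 + 1² + (⅖)*1)² = (2 + 1 + ⅖)² = (17/5)² = 289/25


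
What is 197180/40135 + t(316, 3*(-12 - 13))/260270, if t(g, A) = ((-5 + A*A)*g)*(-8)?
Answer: -10377847100/208918729 ≈ -49.674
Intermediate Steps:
t(g, A) = -8*g*(-5 + A²) (t(g, A) = ((-5 + A²)*g)*(-8) = (g*(-5 + A²))*(-8) = -8*g*(-5 + A²))
197180/40135 + t(316, 3*(-12 - 13))/260270 = 197180/40135 + (8*316*(5 - (3*(-12 - 13))²))/260270 = 197180*(1/40135) + (8*316*(5 - (3*(-25))²))*(1/260270) = 39436/8027 + (8*316*(5 - 1*(-75)²))*(1/260270) = 39436/8027 + (8*316*(5 - 1*5625))*(1/260270) = 39436/8027 + (8*316*(5 - 5625))*(1/260270) = 39436/8027 + (8*316*(-5620))*(1/260270) = 39436/8027 - 14207360*1/260270 = 39436/8027 - 1420736/26027 = -10377847100/208918729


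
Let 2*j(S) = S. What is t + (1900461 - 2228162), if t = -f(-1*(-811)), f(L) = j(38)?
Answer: -327720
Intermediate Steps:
j(S) = S/2
f(L) = 19 (f(L) = (1/2)*38 = 19)
t = -19 (t = -1*19 = -19)
t + (1900461 - 2228162) = -19 + (1900461 - 2228162) = -19 - 327701 = -327720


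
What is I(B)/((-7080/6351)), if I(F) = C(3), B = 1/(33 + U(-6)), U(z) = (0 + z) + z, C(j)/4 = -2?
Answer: 2117/295 ≈ 7.1763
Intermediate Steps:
C(j) = -8 (C(j) = 4*(-2) = -8)
U(z) = 2*z (U(z) = z + z = 2*z)
B = 1/21 (B = 1/(33 + 2*(-6)) = 1/(33 - 12) = 1/21 ≈ 0.047619)
I(F) = -8
I(B)/((-7080/6351)) = -8/((-7080/6351)) = -8/((-7080*1/6351)) = -8/(-2360/2117) = -8*(-2117/2360) = 2117/295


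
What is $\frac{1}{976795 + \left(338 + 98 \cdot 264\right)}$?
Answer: $\frac{1}{1003005} \approx 9.97 \cdot 10^{-7}$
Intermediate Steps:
$\frac{1}{976795 + \left(338 + 98 \cdot 264\right)} = \frac{1}{976795 + \left(338 + 25872\right)} = \frac{1}{976795 + 26210} = \frac{1}{1003005}$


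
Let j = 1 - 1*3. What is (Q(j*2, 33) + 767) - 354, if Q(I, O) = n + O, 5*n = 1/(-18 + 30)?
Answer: 26761/60 ≈ 446.02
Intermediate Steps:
j = -2 (j = 1 - 3 = -2)
n = 1/60 (n = 1/(5*(-18 + 30)) = (⅕)/12 = (⅕)*(1/12) = 1/60 ≈ 0.016667)
Q(I, O) = 1/60 + O
(Q(j*2, 33) + 767) - 354 = ((1/60 + 33) + 767) - 354 = (1981/60 + 767) - 354 = 48001/60 - 354 = 26761/60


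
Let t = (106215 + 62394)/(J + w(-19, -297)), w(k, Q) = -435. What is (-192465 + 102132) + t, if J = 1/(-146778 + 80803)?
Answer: -2603602127733/28699126 ≈ -90721.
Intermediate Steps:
J = -1/65975 (J = 1/(-65975) = -1/65975 ≈ -1.5157e-5)
t = -11123978775/28699126 (t = (106215 + 62394)/(-1/65975 - 435) = 168609/(-28699126/65975) = 168609*(-65975/28699126) = -11123978775/28699126 ≈ -387.61)
(-192465 + 102132) + t = (-192465 + 102132) - 11123978775/28699126 = -90333 - 11123978775/28699126 = -2603602127733/28699126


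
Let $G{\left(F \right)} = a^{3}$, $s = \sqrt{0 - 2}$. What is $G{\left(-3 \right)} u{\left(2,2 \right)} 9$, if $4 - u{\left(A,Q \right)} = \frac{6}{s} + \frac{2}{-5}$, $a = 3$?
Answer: $\frac{5346}{5} + 729 i \sqrt{2} \approx 1069.2 + 1031.0 i$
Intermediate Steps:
$s = i \sqrt{2}$ ($s = \sqrt{-2} = i \sqrt{2} \approx 1.4142 i$)
$u{\left(A,Q \right)} = \frac{22}{5} + 3 i \sqrt{2}$ ($u{\left(A,Q \right)} = 4 - \left(\frac{6}{i \sqrt{2}} + \frac{2}{-5}\right) = 4 - \left(6 \left(- \frac{i \sqrt{2}}{2}\right) + 2 \left(- \frac{1}{5}\right)\right) = 4 - \left(- 3 i \sqrt{2} - \frac{2}{5}\right) = 4 - \left(- \frac{2}{5} - 3 i \sqrt{2}\right) = 4 + \left(\frac{2}{5} + 3 i \sqrt{2}\right) = \frac{22}{5} + 3 i \sqrt{2}$)
$G{\left(F \right)} = 27$ ($G{\left(F \right)} = 3^{3} = 27$)
$G{\left(-3 \right)} u{\left(2,2 \right)} 9 = 27 \left(\frac{22}{5} + 3 i \sqrt{2}\right) 9 = \left(\frac{594}{5} + 81 i \sqrt{2}\right) 9 = \frac{5346}{5} + 729 i \sqrt{2}$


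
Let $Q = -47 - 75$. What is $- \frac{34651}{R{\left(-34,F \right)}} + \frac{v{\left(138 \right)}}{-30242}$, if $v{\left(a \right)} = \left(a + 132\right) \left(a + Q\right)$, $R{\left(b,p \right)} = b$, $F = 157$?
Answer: $\frac{523884331}{514114} \approx 1019.0$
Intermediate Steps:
$Q = -122$
$v{\left(a \right)} = \left(-122 + a\right) \left(132 + a\right)$ ($v{\left(a \right)} = \left(a + 132\right) \left(a - 122\right) = \left(132 + a\right) \left(-122 + a\right) = \left(-122 + a\right) \left(132 + a\right)$)
$- \frac{34651}{R{\left(-34,F \right)}} + \frac{v{\left(138 \right)}}{-30242} = - \frac{34651}{-34} + \frac{-16104 + 138^{2} + 10 \cdot 138}{-30242} = \left(-34651\right) \left(- \frac{1}{34}\right) + \left(-16104 + 19044 + 1380\right) \left(- \frac{1}{30242}\right) = \frac{34651}{34} + 4320 \left(- \frac{1}{30242}\right) = \frac{34651}{34} - \frac{2160}{15121} = \frac{523884331}{514114}$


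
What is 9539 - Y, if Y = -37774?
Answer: 47313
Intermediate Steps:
9539 - Y = 9539 - 1*(-37774) = 9539 + 37774 = 47313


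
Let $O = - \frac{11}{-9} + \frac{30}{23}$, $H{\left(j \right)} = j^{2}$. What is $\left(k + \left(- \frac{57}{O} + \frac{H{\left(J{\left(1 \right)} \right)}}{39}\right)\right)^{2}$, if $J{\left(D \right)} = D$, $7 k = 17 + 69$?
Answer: $\frac{2141317128976}{20385842841} \approx 105.04$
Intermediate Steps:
$k = \frac{86}{7}$ ($k = \frac{17 + 69}{7} = \frac{1}{7} \cdot 86 = \frac{86}{7} \approx 12.286$)
$O = \frac{523}{207}$ ($O = \left(-11\right) \left(- \frac{1}{9}\right) + 30 \cdot \frac{1}{23} = \frac{11}{9} + \frac{30}{23} = \frac{523}{207} \approx 2.5266$)
$\left(k + \left(- \frac{57}{O} + \frac{H{\left(J{\left(1 \right)} \right)}}{39}\right)\right)^{2} = \left(\frac{86}{7} - \left(\frac{11799}{523} - \frac{1^{2}}{39}\right)\right)^{2} = \left(\frac{86}{7} + \left(\left(-57\right) \frac{207}{523} + 1 \cdot \frac{1}{39}\right)\right)^{2} = \left(\frac{86}{7} + \left(- \frac{11799}{523} + \frac{1}{39}\right)\right)^{2} = \left(\frac{86}{7} - \frac{459638}{20397}\right)^{2} = \left(- \frac{1463324}{142779}\right)^{2} = \frac{2141317128976}{20385842841}$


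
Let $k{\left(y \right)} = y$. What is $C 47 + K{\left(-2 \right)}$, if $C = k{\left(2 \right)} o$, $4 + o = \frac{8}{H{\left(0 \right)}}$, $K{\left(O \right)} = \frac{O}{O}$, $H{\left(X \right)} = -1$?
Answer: $-1127$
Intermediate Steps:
$K{\left(O \right)} = 1$
$o = -12$ ($o = -4 + \frac{8}{-1} = -4 + 8 \left(-1\right) = -4 - 8 = -12$)
$C = -24$ ($C = 2 \left(-12\right) = -24$)
$C 47 + K{\left(-2 \right)} = \left(-24\right) 47 + 1 = -1128 + 1 = -1127$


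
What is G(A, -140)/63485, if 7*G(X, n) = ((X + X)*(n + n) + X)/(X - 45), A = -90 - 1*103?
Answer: -107887/105766010 ≈ -0.0010201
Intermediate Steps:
A = -193 (A = -90 - 103 = -193)
G(X, n) = (X + 4*X*n)/(7*(-45 + X)) (G(X, n) = (((X + X)*(n + n) + X)/(X - 45))/7 = (((2*X)*(2*n) + X)/(-45 + X))/7 = ((4*X*n + X)/(-45 + X))/7 = ((X + 4*X*n)/(-45 + X))/7 = (X + 4*X*n)/(7*(-45 + X)))
G(A, -140)/63485 = ((⅐)*(-193)*(1 + 4*(-140))/(-45 - 193))/63485 = ((⅐)*(-193)*(1 - 560)/(-238))*(1/63485) = ((⅐)*(-193)*(-1/238)*(-559))*(1/63485) = -107887/1666*1/63485 = -107887/105766010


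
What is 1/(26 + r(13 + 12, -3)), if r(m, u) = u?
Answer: 1/23 ≈ 0.043478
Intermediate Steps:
1/(26 + r(13 + 12, -3)) = 1/(26 - 3) = 1/23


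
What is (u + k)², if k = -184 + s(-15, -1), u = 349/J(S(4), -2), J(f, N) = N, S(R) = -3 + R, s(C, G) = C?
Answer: 558009/4 ≈ 1.3950e+5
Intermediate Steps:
u = -349/2 (u = 349/(-2) = 349*(-½) = -349/2 ≈ -174.50)
k = -199 (k = -184 - 15 = -199)
(u + k)² = (-349/2 - 199)² = (-747/2)² = 558009/4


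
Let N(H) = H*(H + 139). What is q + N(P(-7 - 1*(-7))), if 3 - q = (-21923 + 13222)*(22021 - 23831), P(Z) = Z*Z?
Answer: -15748807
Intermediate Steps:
P(Z) = Z**2
N(H) = H*(139 + H)
q = -15748807 (q = 3 - (-21923 + 13222)*(22021 - 23831) = 3 - (-8701)*(-1810) = 3 - 1*15748810 = 3 - 15748810 = -15748807)
q + N(P(-7 - 1*(-7))) = -15748807 + (-7 - 1*(-7))**2*(139 + (-7 - 1*(-7))**2) = -15748807 + (-7 + 7)**2*(139 + (-7 + 7)**2) = -15748807 + 0**2*(139 + 0**2) = -15748807 + 0*(139 + 0) = -15748807 + 0*139 = -15748807 + 0 = -15748807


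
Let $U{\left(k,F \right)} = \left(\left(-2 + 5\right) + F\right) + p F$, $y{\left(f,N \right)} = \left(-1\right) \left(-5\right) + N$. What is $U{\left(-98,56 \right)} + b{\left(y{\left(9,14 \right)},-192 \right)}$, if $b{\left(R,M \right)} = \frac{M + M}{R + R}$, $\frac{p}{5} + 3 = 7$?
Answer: $\frac{22209}{19} \approx 1168.9$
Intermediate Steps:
$p = 20$ ($p = -15 + 5 \cdot 7 = -15 + 35 = 20$)
$y{\left(f,N \right)} = 5 + N$
$b{\left(R,M \right)} = \frac{M}{R}$ ($b{\left(R,M \right)} = \frac{2 M}{2 R} = 2 M \frac{1}{2 R} = \frac{M}{R}$)
$U{\left(k,F \right)} = 3 + 21 F$ ($U{\left(k,F \right)} = \left(\left(-2 + 5\right) + F\right) + 20 F = \left(3 + F\right) + 20 F = 3 + 21 F$)
$U{\left(-98,56 \right)} + b{\left(y{\left(9,14 \right)},-192 \right)} = \left(3 + 21 \cdot 56\right) - \frac{192}{5 + 14} = \left(3 + 1176\right) - \frac{192}{19} = 1179 - \frac{192}{19} = \frac{22209}{19}$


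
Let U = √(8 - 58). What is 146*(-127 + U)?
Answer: -18542 + 730*I*√2 ≈ -18542.0 + 1032.4*I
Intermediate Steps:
U = 5*I*√2 (U = √(-50) = 5*I*√2 ≈ 7.0711*I)
146*(-127 + U) = 146*(-127 + 5*I*√2) = -18542 + 730*I*√2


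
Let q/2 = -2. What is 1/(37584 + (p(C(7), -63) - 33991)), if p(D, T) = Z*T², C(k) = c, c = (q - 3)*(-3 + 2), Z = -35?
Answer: -1/135322 ≈ -7.3898e-6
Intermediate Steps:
q = -4 (q = 2*(-2) = -4)
c = 7 (c = (-4 - 3)*(-3 + 2) = -7*(-1) = 7)
C(k) = 7
p(D, T) = -35*T²
1/(37584 + (p(C(7), -63) - 33991)) = 1/(37584 + (-35*(-63)² - 33991)) = 1/(37584 + (-35*3969 - 33991)) = 1/(37584 + (-138915 - 33991)) = 1/(37584 - 172906) = 1/(-135322) = -1/135322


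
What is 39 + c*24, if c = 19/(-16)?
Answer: 21/2 ≈ 10.500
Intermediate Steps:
c = -19/16 (c = 19*(-1/16) = -19/16 ≈ -1.1875)
39 + c*24 = 39 - 19/16*24 = 39 - 57/2 = 21/2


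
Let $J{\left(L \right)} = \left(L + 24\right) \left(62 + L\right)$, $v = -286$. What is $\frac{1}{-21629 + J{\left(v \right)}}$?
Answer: $\frac{1}{37059} \approx 2.6984 \cdot 10^{-5}$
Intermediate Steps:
$J{\left(L \right)} = \left(24 + L\right) \left(62 + L\right)$
$\frac{1}{-21629 + J{\left(v \right)}} = \frac{1}{-21629 + \left(1488 + \left(-286\right)^{2} + 86 \left(-286\right)\right)} = \frac{1}{-21629 + \left(1488 + 81796 - 24596\right)} = \frac{1}{-21629 + 58688} = \frac{1}{37059}$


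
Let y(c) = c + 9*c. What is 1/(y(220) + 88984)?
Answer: 1/91184 ≈ 1.0967e-5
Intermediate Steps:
y(c) = 10*c
1/(y(220) + 88984) = 1/(10*220 + 88984) = 1/(2200 + 88984) = 1/91184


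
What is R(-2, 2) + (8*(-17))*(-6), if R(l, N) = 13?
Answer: 829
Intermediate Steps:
R(-2, 2) + (8*(-17))*(-6) = 13 + (8*(-17))*(-6) = 13 - 136*(-6) = 13 + 816 = 829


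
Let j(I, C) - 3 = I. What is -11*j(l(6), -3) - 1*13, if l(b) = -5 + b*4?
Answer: -255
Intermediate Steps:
l(b) = -5 + 4*b
j(I, C) = 3 + I
-11*j(l(6), -3) - 1*13 = -11*(3 + (-5 + 4*6)) - 1*13 = -11*(3 + (-5 + 24)) - 13 = -11*(3 + 19) - 13 = -11*22 - 13 = -242 - 13 = -255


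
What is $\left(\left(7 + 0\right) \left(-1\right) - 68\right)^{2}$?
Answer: $5625$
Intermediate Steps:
$\left(\left(7 + 0\right) \left(-1\right) - 68\right)^{2} = \left(7 \left(-1\right) - 68\right)^{2} = \left(-7 - 68\right)^{2} = \left(-75\right)^{2} = 5625$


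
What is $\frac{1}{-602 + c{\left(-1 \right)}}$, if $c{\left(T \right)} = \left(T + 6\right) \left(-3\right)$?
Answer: $- \frac{1}{617} \approx -0.0016207$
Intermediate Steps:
$c{\left(T \right)} = -18 - 3 T$ ($c{\left(T \right)} = \left(6 + T\right) \left(-3\right) = -18 - 3 T$)
$\frac{1}{-602 + c{\left(-1 \right)}} = \frac{1}{-602 - 15} = \frac{1}{-617} = - \frac{1}{617}$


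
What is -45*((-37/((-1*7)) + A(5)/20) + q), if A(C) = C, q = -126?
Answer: 151785/28 ≈ 5420.9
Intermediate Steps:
-45*((-37/((-1*7)) + A(5)/20) + q) = -45*((-37/((-1*7)) + 5/20) - 126) = -45*((-37/(-7) + 5*(1/20)) - 126) = -45*((-37*(-⅐) + ¼) - 126) = -45*((37/7 + ¼) - 126) = -45*(155/28 - 126) = -45*(-3373/28) = 151785/28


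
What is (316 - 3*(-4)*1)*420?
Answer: 137760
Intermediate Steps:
(316 - 3*(-4)*1)*420 = (316 + 12*1)*420 = (316 + 12)*420 = 328*420 = 137760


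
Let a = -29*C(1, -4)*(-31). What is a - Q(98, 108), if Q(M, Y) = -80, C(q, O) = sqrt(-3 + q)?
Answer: 80 + 899*I*sqrt(2) ≈ 80.0 + 1271.4*I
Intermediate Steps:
a = 899*I*sqrt(2) (a = -29*sqrt(-3 + 1)*(-31) = -29*I*sqrt(2)*(-31) = 899*I*sqrt(2) ≈ 1271.4*I)
a - Q(98, 108) = 899*I*sqrt(2) - 1*(-80) = 899*I*sqrt(2) + 80 = 80 + 899*I*sqrt(2)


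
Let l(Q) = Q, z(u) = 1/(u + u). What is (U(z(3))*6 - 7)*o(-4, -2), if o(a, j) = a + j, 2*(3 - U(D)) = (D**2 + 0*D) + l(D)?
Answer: -125/2 ≈ -62.500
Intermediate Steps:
z(u) = 1/(2*u)
U(D) = 3 - D/2 - D**2/2 (U(D) = 3 - ((D**2 + 0*D) + D)/2 = 3 - ((D**2 + 0) + D)/2 = 3 - (D**2 + D)/2 = 3 - (D + D**2)/2 = 3 + (-D/2 - D**2/2) = 3 - D/2 - D**2/2)
(U(z(3))*6 - 7)*o(-4, -2) = ((3 - 1/(4*3) - ((1/2)/3)**2/2)*6 - 7)*(-4 - 2) = ((3 - 1/(4*3) - ((1/2)*(1/3))**2/2)*6 - 7)*(-6) = ((3 - 1/2*1/6 - (1/6)**2/2)*6 - 7)*(-6) = ((3 - 1/12 - 1/2*1/36)*6 - 7)*(-6) = ((3 - 1/12 - 1/72)*6 - 7)*(-6) = ((209/72)*6 - 7)*(-6) = (209/12 - 7)*(-6) = (125/12)*(-6) = -125/2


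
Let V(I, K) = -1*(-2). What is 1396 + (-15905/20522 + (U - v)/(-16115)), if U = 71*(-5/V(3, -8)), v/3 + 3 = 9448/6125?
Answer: 1413102540546409/1012805591875 ≈ 1395.2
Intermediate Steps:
V(I, K) = 2
v = -26781/6125 (v = -9 + 3*(9448/6125) = -9 + 28344/6125 = -26781/6125 ≈ -4.3724)
U = -355/2 (U = 71*(-5/2) = -355/2 ≈ -177.50)
1396 + (-15905/20522 + (U - v)/(-16115)) = 1396 + (-15905/20522 + (-355/2 - 1*(-26781/6125))/(-16115)) = 1396 + (-15905*1/20522 + (-355/2 + 26781/6125)*(-1/16115)) = 1396 + (-15905/20522 - 2120813/12250*(-1/16115)) = 1396 + (-15905/20522 + 2120813/197408750) = 1396 - 774065711091/1012805591875 = 1413102540546409/1012805591875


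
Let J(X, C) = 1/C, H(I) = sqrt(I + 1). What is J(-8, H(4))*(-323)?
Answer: -323*sqrt(5)/5 ≈ -144.45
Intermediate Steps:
H(I) = sqrt(1 + I)
J(-8, H(4))*(-323) = -323/sqrt(1 + 4) = -323/sqrt(5) = (sqrt(5)/5)*(-323) = -323*sqrt(5)/5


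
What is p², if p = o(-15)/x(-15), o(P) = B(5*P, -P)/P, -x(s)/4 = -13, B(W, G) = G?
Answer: 1/2704 ≈ 0.00036982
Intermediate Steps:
x(s) = 52 (x(s) = -4*(-13) = 52)
o(P) = -1 (o(P) = (-P)/P = -1)
p = -1/52 ≈ -0.019231
p² = (-1/52)² = 1/2704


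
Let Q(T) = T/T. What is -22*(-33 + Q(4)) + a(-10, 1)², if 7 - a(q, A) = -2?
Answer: 785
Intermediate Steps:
a(q, A) = 9 (a(q, A) = 7 - 1*(-2) = 7 + 2 = 9)
Q(T) = 1
-22*(-33 + Q(4)) + a(-10, 1)² = -22*(-33 + 1) + 9² = -22*(-32) + 81 = 704 + 81 = 785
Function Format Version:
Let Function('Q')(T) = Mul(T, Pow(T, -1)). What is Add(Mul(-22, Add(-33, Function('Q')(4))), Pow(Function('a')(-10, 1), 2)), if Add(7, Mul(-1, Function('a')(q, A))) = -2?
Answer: 785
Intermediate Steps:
Function('a')(q, A) = 9 (Function('a')(q, A) = Add(7, Mul(-1, -2)) = Add(7, 2) = 9)
Function('Q')(T) = 1
Add(Mul(-22, Add(-33, Function('Q')(4))), Pow(Function('a')(-10, 1), 2)) = Add(Mul(-22, Add(-33, 1)), Pow(9, 2)) = Add(Mul(-22, -32), 81) = Add(704, 81) = 785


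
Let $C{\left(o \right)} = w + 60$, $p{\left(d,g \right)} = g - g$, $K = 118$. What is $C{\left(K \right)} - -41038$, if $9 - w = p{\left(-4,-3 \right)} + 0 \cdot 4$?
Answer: $41107$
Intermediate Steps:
$p{\left(d,g \right)} = 0$
$w = 9$ ($w = 9 - \left(0 + 0 \cdot 4\right) = 9 - \left(0 + 0\right) = 9 - 0 = 9 + 0 = 9$)
$C{\left(o \right)} = 69$ ($C{\left(o \right)} = 9 + 60 = 69$)
$C{\left(K \right)} - -41038 = 69 - -41038 = 69 + 41038 = 41107$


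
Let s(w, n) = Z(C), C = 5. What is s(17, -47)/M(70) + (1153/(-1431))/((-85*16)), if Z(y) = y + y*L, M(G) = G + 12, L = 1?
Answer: 9778073/79792560 ≈ 0.12254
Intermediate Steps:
M(G) = 12 + G
Z(y) = 2*y (Z(y) = y + y*1 = y + y = 2*y)
s(w, n) = 10 (s(w, n) = 2*5 = 10)
s(17, -47)/M(70) + (1153/(-1431))/((-85*16)) = 10/(12 + 70) + (1153/(-1431))/((-85*16)) = 10/82 + (1153*(-1/1431))/(-1360) = 10*(1/82) - 1153/1431*(-1/1360) = 5/41 + 1153/1946160 = 9778073/79792560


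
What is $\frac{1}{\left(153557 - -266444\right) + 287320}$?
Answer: $\frac{1}{707321} \approx 1.4138 \cdot 10^{-6}$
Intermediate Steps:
$\frac{1}{\left(153557 - -266444\right) + 287320} = \frac{1}{\left(153557 + 266444\right) + 287320} = \frac{1}{420001 + 287320} = \frac{1}{707321}$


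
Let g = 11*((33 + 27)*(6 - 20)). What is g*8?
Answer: -73920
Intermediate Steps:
g = -9240 (g = 11*(60*(-14)) = 11*(-840) = -9240)
g*8 = -9240*8 = -73920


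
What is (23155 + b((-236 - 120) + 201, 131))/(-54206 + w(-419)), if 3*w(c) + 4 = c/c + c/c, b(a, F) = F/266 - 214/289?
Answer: -1067999043/2500249976 ≈ -0.42716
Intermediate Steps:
b(a, F) = -214/289 + F/266 (b(a, F) = F*(1/266) - 214*1/289 = F/266 - 214/289 = -214/289 + F/266)
w(c) = -⅔ (w(c) = -4/3 + (c/c + c/c)/3 = -4/3 + (1 + 1)/3 = -4/3 + (⅓)*2 = -4/3 + ⅔ = -⅔)
(23155 + b((-236 - 120) + 201, 131))/(-54206 + w(-419)) = (23155 + (-214/289 + (1/266)*131))/(-54206 - ⅔) = (23155 + (-214/289 + 131/266))/(-162620/3) = (23155 - 19065/76874)*(-3/162620) = (1779998405/76874)*(-3/162620) = -1067999043/2500249976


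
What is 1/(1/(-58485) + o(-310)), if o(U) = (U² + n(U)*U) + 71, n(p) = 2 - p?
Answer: -58485/32108266 ≈ -0.0018215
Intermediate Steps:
o(U) = 71 + U² + U*(2 - U) (o(U) = (U² + (2 - U)*U) + 71 = (U² + U*(2 - U)) + 71 = 71 + U² + U*(2 - U))
1/(1/(-58485) + o(-310)) = 1/(1/(-58485) + (71 + 2*(-310))) = 1/(-1/58485 + (71 - 620)) = 1/(-1/58485 - 549) = 1/(-32108266/58485) = -58485/32108266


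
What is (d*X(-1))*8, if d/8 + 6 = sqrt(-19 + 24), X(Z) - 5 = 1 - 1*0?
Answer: -2304 + 384*sqrt(5) ≈ -1445.3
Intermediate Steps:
X(Z) = 6 (X(Z) = 5 + (1 - 1*0) = 5 + (1 + 0) = 5 + 1 = 6)
d = -48 + 8*sqrt(5) (d = -48 + 8*sqrt(-19 + 24) = -48 + 8*sqrt(5) ≈ -30.111)
(d*X(-1))*8 = ((-48 + 8*sqrt(5))*6)*8 = (-288 + 48*sqrt(5))*8 = -2304 + 384*sqrt(5)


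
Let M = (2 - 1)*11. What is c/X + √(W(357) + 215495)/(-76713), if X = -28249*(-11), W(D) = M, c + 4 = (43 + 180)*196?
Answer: 43704/310739 - √215506/76713 ≈ 0.13459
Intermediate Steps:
c = 43704 (c = -4 + (43 + 180)*196 = -4 + 223*196 = -4 + 43708 = 43704)
M = 11 (M = 1*11 = 11)
W(D) = 11
X = 310739
c/X + √(W(357) + 215495)/(-76713) = 43704/310739 + √(11 + 215495)/(-76713) = 43704*(1/310739) + √215506*(-1/76713) = 43704/310739 - √215506/76713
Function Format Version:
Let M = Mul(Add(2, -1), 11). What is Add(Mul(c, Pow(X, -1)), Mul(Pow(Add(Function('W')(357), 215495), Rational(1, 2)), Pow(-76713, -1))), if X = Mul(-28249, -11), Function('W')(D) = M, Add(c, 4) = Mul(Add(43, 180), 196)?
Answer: Add(Rational(43704, 310739), Mul(Rational(-1, 76713), Pow(215506, Rational(1, 2)))) ≈ 0.13459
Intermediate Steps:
c = 43704 (c = Add(-4, Mul(Add(43, 180), 196)) = Add(-4, Mul(223, 196)) = Add(-4, 43708) = 43704)
M = 11 (M = Mul(1, 11) = 11)
Function('W')(D) = 11
X = 310739
Add(Mul(c, Pow(X, -1)), Mul(Pow(Add(Function('W')(357), 215495), Rational(1, 2)), Pow(-76713, -1))) = Add(Mul(43704, Pow(310739, -1)), Mul(Pow(Add(11, 215495), Rational(1, 2)), Pow(-76713, -1))) = Add(Mul(43704, Rational(1, 310739)), Mul(Pow(215506, Rational(1, 2)), Rational(-1, 76713))) = Add(Rational(43704, 310739), Mul(Rational(-1, 76713), Pow(215506, Rational(1, 2))))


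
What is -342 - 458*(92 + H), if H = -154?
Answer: 28054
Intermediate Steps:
-342 - 458*(92 + H) = -342 - 458*(92 - 154) = -342 - 458*(-62) = -342 + 28396 = 28054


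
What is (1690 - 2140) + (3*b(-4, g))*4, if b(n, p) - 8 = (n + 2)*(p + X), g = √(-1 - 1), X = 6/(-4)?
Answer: -318 - 24*I*√2 ≈ -318.0 - 33.941*I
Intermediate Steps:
X = -3/2 (X = 6*(-¼) = -3/2 ≈ -1.5000)
g = I*√2 (g = √(-2) = I*√2 ≈ 1.4142*I)
b(n, p) = 8 + (2 + n)*(-3/2 + p) (b(n, p) = 8 + (n + 2)*(p - 3/2) = 8 + (2 + n)*(-3/2 + p))
(1690 - 2140) + (3*b(-4, g))*4 = (1690 - 2140) + (3*(5 + 2*(I*√2) - 3/2*(-4) - 4*I*√2))*4 = -450 + (3*(5 + 2*I*√2 + 6 - 4*I*√2))*4 = -450 + (3*(11 - 2*I*√2))*4 = -450 + (33 - 6*I*√2)*4 = -450 + (132 - 24*I*√2) = -318 - 24*I*√2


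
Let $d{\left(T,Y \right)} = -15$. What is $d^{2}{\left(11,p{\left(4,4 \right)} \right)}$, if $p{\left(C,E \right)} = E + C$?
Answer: $225$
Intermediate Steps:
$p{\left(C,E \right)} = C + E$
$d^{2}{\left(11,p{\left(4,4 \right)} \right)} = \left(-15\right)^{2} = 225$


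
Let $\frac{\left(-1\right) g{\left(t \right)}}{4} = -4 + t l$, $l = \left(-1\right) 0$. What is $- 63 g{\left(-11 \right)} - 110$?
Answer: $-1118$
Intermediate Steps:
$l = 0$
$g{\left(t \right)} = 16$ ($g{\left(t \right)} = - 4 \left(-4 + t 0\right) = - 4 \left(-4 + 0\right) = \left(-4\right) \left(-4\right) = 16$)
$- 63 g{\left(-11 \right)} - 110 = \left(-63\right) 16 - 110 = -1008 - 110 = -1118$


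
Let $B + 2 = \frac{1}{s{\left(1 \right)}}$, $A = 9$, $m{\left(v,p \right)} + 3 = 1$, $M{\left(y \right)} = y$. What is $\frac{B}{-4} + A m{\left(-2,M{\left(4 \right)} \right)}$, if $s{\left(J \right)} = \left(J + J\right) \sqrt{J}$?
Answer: $- \frac{141}{8} \approx -17.625$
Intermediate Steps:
$m{\left(v,p \right)} = -2$ ($m{\left(v,p \right)} = -3 + 1 = -2$)
$s{\left(J \right)} = 2 J^{\frac{3}{2}}$ ($s{\left(J \right)} = 2 J \sqrt{J} = 2 J^{\frac{3}{2}}$)
$B = - \frac{3}{2}$ ($B = -2 + \frac{1}{2 \cdot 1^{\frac{3}{2}}} = -2 + \frac{1}{2 \cdot 1} = -2 + \frac{1}{2} = - \frac{3}{2} \approx -1.5$)
$\frac{B}{-4} + A m{\left(-2,M{\left(4 \right)} \right)} = - \frac{3}{2 \left(-4\right)} + 9 \left(-2\right) = \left(- \frac{3}{2}\right) \left(- \frac{1}{4}\right) - 18 = \frac{3}{8} - 18 = - \frac{141}{8}$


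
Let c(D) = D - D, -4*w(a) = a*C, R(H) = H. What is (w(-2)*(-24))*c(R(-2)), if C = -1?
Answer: 0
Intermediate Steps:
w(a) = a/4 (w(a) = -a*(-1)/4 = -(-1)*a/4 = a/4)
c(D) = 0
(w(-2)*(-24))*c(R(-2)) = (((¼)*(-2))*(-24))*0 = -½*(-24)*0 = 12*0 = 0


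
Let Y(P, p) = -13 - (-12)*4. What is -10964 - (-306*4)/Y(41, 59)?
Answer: -382516/35 ≈ -10929.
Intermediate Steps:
Y(P, p) = 35 (Y(P, p) = -13 - 1*(-48) = -13 + 48 = 35)
-10964 - (-306*4)/Y(41, 59) = -10964 - (-306*4)/35 = -10964 - (-1224)/35 = -10964 - 1*(-1224/35) = -10964 + 1224/35 = -382516/35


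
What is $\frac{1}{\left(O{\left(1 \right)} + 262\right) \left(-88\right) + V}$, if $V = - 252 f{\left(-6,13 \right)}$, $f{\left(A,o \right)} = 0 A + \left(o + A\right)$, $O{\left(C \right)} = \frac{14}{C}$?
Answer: $- \frac{1}{26052} \approx -3.8385 \cdot 10^{-5}$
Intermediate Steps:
$f{\left(A,o \right)} = A + o$ ($f{\left(A,o \right)} = 0 + \left(A + o\right) = A + o$)
$V = -1764$ ($V = - 252 \left(-6 + 13\right) = \left(-252\right) 7 = -1764$)
$\frac{1}{\left(O{\left(1 \right)} + 262\right) \left(-88\right) + V} = \frac{1}{\left(\frac{14}{1} + 262\right) \left(-88\right) - 1764} = \frac{1}{\left(14 \cdot 1 + 262\right) \left(-88\right) - 1764} = \frac{1}{\left(14 + 262\right) \left(-88\right) - 1764} = \frac{1}{276 \left(-88\right) - 1764} = \frac{1}{-24288 - 1764} = \frac{1}{-26052} = - \frac{1}{26052}$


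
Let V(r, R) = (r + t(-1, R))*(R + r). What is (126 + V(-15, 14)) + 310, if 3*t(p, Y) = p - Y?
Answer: 456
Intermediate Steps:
t(p, Y) = -Y/3 + p/3 (t(p, Y) = (p - Y)/3 = -Y/3 + p/3)
V(r, R) = (R + r)*(-⅓ + r - R/3) (V(r, R) = (r + (-R/3 + (⅓)*(-1)))*(R + r) = (r + (-R/3 - ⅓))*(R + r) = (r + (-⅓ - R/3))*(R + r) = (-⅓ + r - R/3)*(R + r) = (R + r)*(-⅓ + r - R/3))
(126 + V(-15, 14)) + 310 = (126 + ((-15)² - ⅓*14 - ⅓*(-15) - ⅓*14² + (⅔)*14*(-15))) + 310 = (126 + (225 - 14/3 + 5 - ⅓*196 - 140)) + 310 = (126 + (225 - 14/3 + 5 - 196/3 - 140)) + 310 = (126 + 20) + 310 = 146 + 310 = 456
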